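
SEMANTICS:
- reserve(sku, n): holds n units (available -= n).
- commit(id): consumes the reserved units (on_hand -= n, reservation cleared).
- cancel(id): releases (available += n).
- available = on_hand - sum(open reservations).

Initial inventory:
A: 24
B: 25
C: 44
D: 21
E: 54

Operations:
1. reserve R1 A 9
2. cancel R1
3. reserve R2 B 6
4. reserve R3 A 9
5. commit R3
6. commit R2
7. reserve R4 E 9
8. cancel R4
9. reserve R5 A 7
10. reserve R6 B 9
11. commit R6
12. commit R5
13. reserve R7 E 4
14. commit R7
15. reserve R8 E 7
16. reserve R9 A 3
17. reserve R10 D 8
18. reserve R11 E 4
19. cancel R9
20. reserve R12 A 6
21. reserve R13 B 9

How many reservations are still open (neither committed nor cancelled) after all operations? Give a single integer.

Step 1: reserve R1 A 9 -> on_hand[A=24 B=25 C=44 D=21 E=54] avail[A=15 B=25 C=44 D=21 E=54] open={R1}
Step 2: cancel R1 -> on_hand[A=24 B=25 C=44 D=21 E=54] avail[A=24 B=25 C=44 D=21 E=54] open={}
Step 3: reserve R2 B 6 -> on_hand[A=24 B=25 C=44 D=21 E=54] avail[A=24 B=19 C=44 D=21 E=54] open={R2}
Step 4: reserve R3 A 9 -> on_hand[A=24 B=25 C=44 D=21 E=54] avail[A=15 B=19 C=44 D=21 E=54] open={R2,R3}
Step 5: commit R3 -> on_hand[A=15 B=25 C=44 D=21 E=54] avail[A=15 B=19 C=44 D=21 E=54] open={R2}
Step 6: commit R2 -> on_hand[A=15 B=19 C=44 D=21 E=54] avail[A=15 B=19 C=44 D=21 E=54] open={}
Step 7: reserve R4 E 9 -> on_hand[A=15 B=19 C=44 D=21 E=54] avail[A=15 B=19 C=44 D=21 E=45] open={R4}
Step 8: cancel R4 -> on_hand[A=15 B=19 C=44 D=21 E=54] avail[A=15 B=19 C=44 D=21 E=54] open={}
Step 9: reserve R5 A 7 -> on_hand[A=15 B=19 C=44 D=21 E=54] avail[A=8 B=19 C=44 D=21 E=54] open={R5}
Step 10: reserve R6 B 9 -> on_hand[A=15 B=19 C=44 D=21 E=54] avail[A=8 B=10 C=44 D=21 E=54] open={R5,R6}
Step 11: commit R6 -> on_hand[A=15 B=10 C=44 D=21 E=54] avail[A=8 B=10 C=44 D=21 E=54] open={R5}
Step 12: commit R5 -> on_hand[A=8 B=10 C=44 D=21 E=54] avail[A=8 B=10 C=44 D=21 E=54] open={}
Step 13: reserve R7 E 4 -> on_hand[A=8 B=10 C=44 D=21 E=54] avail[A=8 B=10 C=44 D=21 E=50] open={R7}
Step 14: commit R7 -> on_hand[A=8 B=10 C=44 D=21 E=50] avail[A=8 B=10 C=44 D=21 E=50] open={}
Step 15: reserve R8 E 7 -> on_hand[A=8 B=10 C=44 D=21 E=50] avail[A=8 B=10 C=44 D=21 E=43] open={R8}
Step 16: reserve R9 A 3 -> on_hand[A=8 B=10 C=44 D=21 E=50] avail[A=5 B=10 C=44 D=21 E=43] open={R8,R9}
Step 17: reserve R10 D 8 -> on_hand[A=8 B=10 C=44 D=21 E=50] avail[A=5 B=10 C=44 D=13 E=43] open={R10,R8,R9}
Step 18: reserve R11 E 4 -> on_hand[A=8 B=10 C=44 D=21 E=50] avail[A=5 B=10 C=44 D=13 E=39] open={R10,R11,R8,R9}
Step 19: cancel R9 -> on_hand[A=8 B=10 C=44 D=21 E=50] avail[A=8 B=10 C=44 D=13 E=39] open={R10,R11,R8}
Step 20: reserve R12 A 6 -> on_hand[A=8 B=10 C=44 D=21 E=50] avail[A=2 B=10 C=44 D=13 E=39] open={R10,R11,R12,R8}
Step 21: reserve R13 B 9 -> on_hand[A=8 B=10 C=44 D=21 E=50] avail[A=2 B=1 C=44 D=13 E=39] open={R10,R11,R12,R13,R8}
Open reservations: ['R10', 'R11', 'R12', 'R13', 'R8'] -> 5

Answer: 5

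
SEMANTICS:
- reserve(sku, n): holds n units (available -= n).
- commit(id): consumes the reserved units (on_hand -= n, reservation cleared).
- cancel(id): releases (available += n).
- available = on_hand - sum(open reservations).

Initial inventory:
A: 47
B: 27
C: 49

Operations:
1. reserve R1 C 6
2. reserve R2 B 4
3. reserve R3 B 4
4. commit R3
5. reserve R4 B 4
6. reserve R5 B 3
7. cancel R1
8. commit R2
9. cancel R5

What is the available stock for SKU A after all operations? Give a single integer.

Answer: 47

Derivation:
Step 1: reserve R1 C 6 -> on_hand[A=47 B=27 C=49] avail[A=47 B=27 C=43] open={R1}
Step 2: reserve R2 B 4 -> on_hand[A=47 B=27 C=49] avail[A=47 B=23 C=43] open={R1,R2}
Step 3: reserve R3 B 4 -> on_hand[A=47 B=27 C=49] avail[A=47 B=19 C=43] open={R1,R2,R3}
Step 4: commit R3 -> on_hand[A=47 B=23 C=49] avail[A=47 B=19 C=43] open={R1,R2}
Step 5: reserve R4 B 4 -> on_hand[A=47 B=23 C=49] avail[A=47 B=15 C=43] open={R1,R2,R4}
Step 6: reserve R5 B 3 -> on_hand[A=47 B=23 C=49] avail[A=47 B=12 C=43] open={R1,R2,R4,R5}
Step 7: cancel R1 -> on_hand[A=47 B=23 C=49] avail[A=47 B=12 C=49] open={R2,R4,R5}
Step 8: commit R2 -> on_hand[A=47 B=19 C=49] avail[A=47 B=12 C=49] open={R4,R5}
Step 9: cancel R5 -> on_hand[A=47 B=19 C=49] avail[A=47 B=15 C=49] open={R4}
Final available[A] = 47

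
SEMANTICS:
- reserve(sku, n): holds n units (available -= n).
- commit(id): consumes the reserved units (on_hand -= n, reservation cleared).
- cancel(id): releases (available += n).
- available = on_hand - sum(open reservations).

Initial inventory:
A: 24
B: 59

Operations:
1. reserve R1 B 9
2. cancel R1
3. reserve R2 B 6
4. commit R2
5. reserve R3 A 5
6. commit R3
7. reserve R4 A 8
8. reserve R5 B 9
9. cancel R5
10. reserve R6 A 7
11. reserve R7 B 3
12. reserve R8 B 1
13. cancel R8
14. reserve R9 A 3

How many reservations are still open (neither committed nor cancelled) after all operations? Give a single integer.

Step 1: reserve R1 B 9 -> on_hand[A=24 B=59] avail[A=24 B=50] open={R1}
Step 2: cancel R1 -> on_hand[A=24 B=59] avail[A=24 B=59] open={}
Step 3: reserve R2 B 6 -> on_hand[A=24 B=59] avail[A=24 B=53] open={R2}
Step 4: commit R2 -> on_hand[A=24 B=53] avail[A=24 B=53] open={}
Step 5: reserve R3 A 5 -> on_hand[A=24 B=53] avail[A=19 B=53] open={R3}
Step 6: commit R3 -> on_hand[A=19 B=53] avail[A=19 B=53] open={}
Step 7: reserve R4 A 8 -> on_hand[A=19 B=53] avail[A=11 B=53] open={R4}
Step 8: reserve R5 B 9 -> on_hand[A=19 B=53] avail[A=11 B=44] open={R4,R5}
Step 9: cancel R5 -> on_hand[A=19 B=53] avail[A=11 B=53] open={R4}
Step 10: reserve R6 A 7 -> on_hand[A=19 B=53] avail[A=4 B=53] open={R4,R6}
Step 11: reserve R7 B 3 -> on_hand[A=19 B=53] avail[A=4 B=50] open={R4,R6,R7}
Step 12: reserve R8 B 1 -> on_hand[A=19 B=53] avail[A=4 B=49] open={R4,R6,R7,R8}
Step 13: cancel R8 -> on_hand[A=19 B=53] avail[A=4 B=50] open={R4,R6,R7}
Step 14: reserve R9 A 3 -> on_hand[A=19 B=53] avail[A=1 B=50] open={R4,R6,R7,R9}
Open reservations: ['R4', 'R6', 'R7', 'R9'] -> 4

Answer: 4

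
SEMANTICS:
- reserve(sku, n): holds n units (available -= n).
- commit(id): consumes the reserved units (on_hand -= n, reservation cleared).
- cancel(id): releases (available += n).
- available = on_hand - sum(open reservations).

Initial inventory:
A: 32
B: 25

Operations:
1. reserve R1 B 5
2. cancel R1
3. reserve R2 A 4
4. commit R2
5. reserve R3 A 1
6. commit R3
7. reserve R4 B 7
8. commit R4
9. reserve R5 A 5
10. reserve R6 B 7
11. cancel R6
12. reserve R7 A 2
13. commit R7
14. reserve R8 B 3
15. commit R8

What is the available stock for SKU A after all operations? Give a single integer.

Answer: 20

Derivation:
Step 1: reserve R1 B 5 -> on_hand[A=32 B=25] avail[A=32 B=20] open={R1}
Step 2: cancel R1 -> on_hand[A=32 B=25] avail[A=32 B=25] open={}
Step 3: reserve R2 A 4 -> on_hand[A=32 B=25] avail[A=28 B=25] open={R2}
Step 4: commit R2 -> on_hand[A=28 B=25] avail[A=28 B=25] open={}
Step 5: reserve R3 A 1 -> on_hand[A=28 B=25] avail[A=27 B=25] open={R3}
Step 6: commit R3 -> on_hand[A=27 B=25] avail[A=27 B=25] open={}
Step 7: reserve R4 B 7 -> on_hand[A=27 B=25] avail[A=27 B=18] open={R4}
Step 8: commit R4 -> on_hand[A=27 B=18] avail[A=27 B=18] open={}
Step 9: reserve R5 A 5 -> on_hand[A=27 B=18] avail[A=22 B=18] open={R5}
Step 10: reserve R6 B 7 -> on_hand[A=27 B=18] avail[A=22 B=11] open={R5,R6}
Step 11: cancel R6 -> on_hand[A=27 B=18] avail[A=22 B=18] open={R5}
Step 12: reserve R7 A 2 -> on_hand[A=27 B=18] avail[A=20 B=18] open={R5,R7}
Step 13: commit R7 -> on_hand[A=25 B=18] avail[A=20 B=18] open={R5}
Step 14: reserve R8 B 3 -> on_hand[A=25 B=18] avail[A=20 B=15] open={R5,R8}
Step 15: commit R8 -> on_hand[A=25 B=15] avail[A=20 B=15] open={R5}
Final available[A] = 20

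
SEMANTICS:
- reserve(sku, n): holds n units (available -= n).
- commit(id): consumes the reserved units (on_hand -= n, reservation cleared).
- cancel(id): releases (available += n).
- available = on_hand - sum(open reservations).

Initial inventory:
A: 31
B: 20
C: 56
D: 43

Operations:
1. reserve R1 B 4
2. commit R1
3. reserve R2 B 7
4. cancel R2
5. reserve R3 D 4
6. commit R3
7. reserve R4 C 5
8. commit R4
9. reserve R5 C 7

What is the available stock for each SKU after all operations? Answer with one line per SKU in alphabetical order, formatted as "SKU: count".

Answer: A: 31
B: 16
C: 44
D: 39

Derivation:
Step 1: reserve R1 B 4 -> on_hand[A=31 B=20 C=56 D=43] avail[A=31 B=16 C=56 D=43] open={R1}
Step 2: commit R1 -> on_hand[A=31 B=16 C=56 D=43] avail[A=31 B=16 C=56 D=43] open={}
Step 3: reserve R2 B 7 -> on_hand[A=31 B=16 C=56 D=43] avail[A=31 B=9 C=56 D=43] open={R2}
Step 4: cancel R2 -> on_hand[A=31 B=16 C=56 D=43] avail[A=31 B=16 C=56 D=43] open={}
Step 5: reserve R3 D 4 -> on_hand[A=31 B=16 C=56 D=43] avail[A=31 B=16 C=56 D=39] open={R3}
Step 6: commit R3 -> on_hand[A=31 B=16 C=56 D=39] avail[A=31 B=16 C=56 D=39] open={}
Step 7: reserve R4 C 5 -> on_hand[A=31 B=16 C=56 D=39] avail[A=31 B=16 C=51 D=39] open={R4}
Step 8: commit R4 -> on_hand[A=31 B=16 C=51 D=39] avail[A=31 B=16 C=51 D=39] open={}
Step 9: reserve R5 C 7 -> on_hand[A=31 B=16 C=51 D=39] avail[A=31 B=16 C=44 D=39] open={R5}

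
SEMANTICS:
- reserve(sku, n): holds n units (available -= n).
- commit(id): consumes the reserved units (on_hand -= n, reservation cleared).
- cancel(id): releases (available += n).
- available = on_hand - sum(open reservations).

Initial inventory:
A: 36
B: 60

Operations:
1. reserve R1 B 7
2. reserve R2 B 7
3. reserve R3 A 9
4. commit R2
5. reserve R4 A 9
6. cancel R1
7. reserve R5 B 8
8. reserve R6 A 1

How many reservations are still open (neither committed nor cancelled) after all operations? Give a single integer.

Answer: 4

Derivation:
Step 1: reserve R1 B 7 -> on_hand[A=36 B=60] avail[A=36 B=53] open={R1}
Step 2: reserve R2 B 7 -> on_hand[A=36 B=60] avail[A=36 B=46] open={R1,R2}
Step 3: reserve R3 A 9 -> on_hand[A=36 B=60] avail[A=27 B=46] open={R1,R2,R3}
Step 4: commit R2 -> on_hand[A=36 B=53] avail[A=27 B=46] open={R1,R3}
Step 5: reserve R4 A 9 -> on_hand[A=36 B=53] avail[A=18 B=46] open={R1,R3,R4}
Step 6: cancel R1 -> on_hand[A=36 B=53] avail[A=18 B=53] open={R3,R4}
Step 7: reserve R5 B 8 -> on_hand[A=36 B=53] avail[A=18 B=45] open={R3,R4,R5}
Step 8: reserve R6 A 1 -> on_hand[A=36 B=53] avail[A=17 B=45] open={R3,R4,R5,R6}
Open reservations: ['R3', 'R4', 'R5', 'R6'] -> 4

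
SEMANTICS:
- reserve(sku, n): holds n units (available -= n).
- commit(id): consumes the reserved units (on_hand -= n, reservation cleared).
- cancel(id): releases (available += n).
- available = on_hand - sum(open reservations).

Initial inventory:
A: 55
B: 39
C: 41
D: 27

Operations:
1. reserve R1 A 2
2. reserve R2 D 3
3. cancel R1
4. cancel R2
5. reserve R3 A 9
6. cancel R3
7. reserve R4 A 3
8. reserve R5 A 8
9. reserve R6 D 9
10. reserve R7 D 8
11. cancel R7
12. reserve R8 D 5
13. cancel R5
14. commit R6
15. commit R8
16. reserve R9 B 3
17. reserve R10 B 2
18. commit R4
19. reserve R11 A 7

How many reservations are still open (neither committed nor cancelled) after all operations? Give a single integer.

Answer: 3

Derivation:
Step 1: reserve R1 A 2 -> on_hand[A=55 B=39 C=41 D=27] avail[A=53 B=39 C=41 D=27] open={R1}
Step 2: reserve R2 D 3 -> on_hand[A=55 B=39 C=41 D=27] avail[A=53 B=39 C=41 D=24] open={R1,R2}
Step 3: cancel R1 -> on_hand[A=55 B=39 C=41 D=27] avail[A=55 B=39 C=41 D=24] open={R2}
Step 4: cancel R2 -> on_hand[A=55 B=39 C=41 D=27] avail[A=55 B=39 C=41 D=27] open={}
Step 5: reserve R3 A 9 -> on_hand[A=55 B=39 C=41 D=27] avail[A=46 B=39 C=41 D=27] open={R3}
Step 6: cancel R3 -> on_hand[A=55 B=39 C=41 D=27] avail[A=55 B=39 C=41 D=27] open={}
Step 7: reserve R4 A 3 -> on_hand[A=55 B=39 C=41 D=27] avail[A=52 B=39 C=41 D=27] open={R4}
Step 8: reserve R5 A 8 -> on_hand[A=55 B=39 C=41 D=27] avail[A=44 B=39 C=41 D=27] open={R4,R5}
Step 9: reserve R6 D 9 -> on_hand[A=55 B=39 C=41 D=27] avail[A=44 B=39 C=41 D=18] open={R4,R5,R6}
Step 10: reserve R7 D 8 -> on_hand[A=55 B=39 C=41 D=27] avail[A=44 B=39 C=41 D=10] open={R4,R5,R6,R7}
Step 11: cancel R7 -> on_hand[A=55 B=39 C=41 D=27] avail[A=44 B=39 C=41 D=18] open={R4,R5,R6}
Step 12: reserve R8 D 5 -> on_hand[A=55 B=39 C=41 D=27] avail[A=44 B=39 C=41 D=13] open={R4,R5,R6,R8}
Step 13: cancel R5 -> on_hand[A=55 B=39 C=41 D=27] avail[A=52 B=39 C=41 D=13] open={R4,R6,R8}
Step 14: commit R6 -> on_hand[A=55 B=39 C=41 D=18] avail[A=52 B=39 C=41 D=13] open={R4,R8}
Step 15: commit R8 -> on_hand[A=55 B=39 C=41 D=13] avail[A=52 B=39 C=41 D=13] open={R4}
Step 16: reserve R9 B 3 -> on_hand[A=55 B=39 C=41 D=13] avail[A=52 B=36 C=41 D=13] open={R4,R9}
Step 17: reserve R10 B 2 -> on_hand[A=55 B=39 C=41 D=13] avail[A=52 B=34 C=41 D=13] open={R10,R4,R9}
Step 18: commit R4 -> on_hand[A=52 B=39 C=41 D=13] avail[A=52 B=34 C=41 D=13] open={R10,R9}
Step 19: reserve R11 A 7 -> on_hand[A=52 B=39 C=41 D=13] avail[A=45 B=34 C=41 D=13] open={R10,R11,R9}
Open reservations: ['R10', 'R11', 'R9'] -> 3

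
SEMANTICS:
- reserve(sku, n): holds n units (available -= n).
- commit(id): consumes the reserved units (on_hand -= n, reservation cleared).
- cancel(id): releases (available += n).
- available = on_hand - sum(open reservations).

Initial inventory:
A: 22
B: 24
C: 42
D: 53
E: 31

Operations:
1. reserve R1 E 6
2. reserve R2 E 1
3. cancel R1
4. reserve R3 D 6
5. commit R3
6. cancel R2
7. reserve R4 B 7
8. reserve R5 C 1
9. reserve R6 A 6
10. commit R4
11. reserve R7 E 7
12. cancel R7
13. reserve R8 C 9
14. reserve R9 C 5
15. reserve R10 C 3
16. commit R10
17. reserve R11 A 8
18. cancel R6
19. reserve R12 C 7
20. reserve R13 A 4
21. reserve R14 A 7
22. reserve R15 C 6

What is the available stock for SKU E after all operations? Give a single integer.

Answer: 31

Derivation:
Step 1: reserve R1 E 6 -> on_hand[A=22 B=24 C=42 D=53 E=31] avail[A=22 B=24 C=42 D=53 E=25] open={R1}
Step 2: reserve R2 E 1 -> on_hand[A=22 B=24 C=42 D=53 E=31] avail[A=22 B=24 C=42 D=53 E=24] open={R1,R2}
Step 3: cancel R1 -> on_hand[A=22 B=24 C=42 D=53 E=31] avail[A=22 B=24 C=42 D=53 E=30] open={R2}
Step 4: reserve R3 D 6 -> on_hand[A=22 B=24 C=42 D=53 E=31] avail[A=22 B=24 C=42 D=47 E=30] open={R2,R3}
Step 5: commit R3 -> on_hand[A=22 B=24 C=42 D=47 E=31] avail[A=22 B=24 C=42 D=47 E=30] open={R2}
Step 6: cancel R2 -> on_hand[A=22 B=24 C=42 D=47 E=31] avail[A=22 B=24 C=42 D=47 E=31] open={}
Step 7: reserve R4 B 7 -> on_hand[A=22 B=24 C=42 D=47 E=31] avail[A=22 B=17 C=42 D=47 E=31] open={R4}
Step 8: reserve R5 C 1 -> on_hand[A=22 B=24 C=42 D=47 E=31] avail[A=22 B=17 C=41 D=47 E=31] open={R4,R5}
Step 9: reserve R6 A 6 -> on_hand[A=22 B=24 C=42 D=47 E=31] avail[A=16 B=17 C=41 D=47 E=31] open={R4,R5,R6}
Step 10: commit R4 -> on_hand[A=22 B=17 C=42 D=47 E=31] avail[A=16 B=17 C=41 D=47 E=31] open={R5,R6}
Step 11: reserve R7 E 7 -> on_hand[A=22 B=17 C=42 D=47 E=31] avail[A=16 B=17 C=41 D=47 E=24] open={R5,R6,R7}
Step 12: cancel R7 -> on_hand[A=22 B=17 C=42 D=47 E=31] avail[A=16 B=17 C=41 D=47 E=31] open={R5,R6}
Step 13: reserve R8 C 9 -> on_hand[A=22 B=17 C=42 D=47 E=31] avail[A=16 B=17 C=32 D=47 E=31] open={R5,R6,R8}
Step 14: reserve R9 C 5 -> on_hand[A=22 B=17 C=42 D=47 E=31] avail[A=16 B=17 C=27 D=47 E=31] open={R5,R6,R8,R9}
Step 15: reserve R10 C 3 -> on_hand[A=22 B=17 C=42 D=47 E=31] avail[A=16 B=17 C=24 D=47 E=31] open={R10,R5,R6,R8,R9}
Step 16: commit R10 -> on_hand[A=22 B=17 C=39 D=47 E=31] avail[A=16 B=17 C=24 D=47 E=31] open={R5,R6,R8,R9}
Step 17: reserve R11 A 8 -> on_hand[A=22 B=17 C=39 D=47 E=31] avail[A=8 B=17 C=24 D=47 E=31] open={R11,R5,R6,R8,R9}
Step 18: cancel R6 -> on_hand[A=22 B=17 C=39 D=47 E=31] avail[A=14 B=17 C=24 D=47 E=31] open={R11,R5,R8,R9}
Step 19: reserve R12 C 7 -> on_hand[A=22 B=17 C=39 D=47 E=31] avail[A=14 B=17 C=17 D=47 E=31] open={R11,R12,R5,R8,R9}
Step 20: reserve R13 A 4 -> on_hand[A=22 B=17 C=39 D=47 E=31] avail[A=10 B=17 C=17 D=47 E=31] open={R11,R12,R13,R5,R8,R9}
Step 21: reserve R14 A 7 -> on_hand[A=22 B=17 C=39 D=47 E=31] avail[A=3 B=17 C=17 D=47 E=31] open={R11,R12,R13,R14,R5,R8,R9}
Step 22: reserve R15 C 6 -> on_hand[A=22 B=17 C=39 D=47 E=31] avail[A=3 B=17 C=11 D=47 E=31] open={R11,R12,R13,R14,R15,R5,R8,R9}
Final available[E] = 31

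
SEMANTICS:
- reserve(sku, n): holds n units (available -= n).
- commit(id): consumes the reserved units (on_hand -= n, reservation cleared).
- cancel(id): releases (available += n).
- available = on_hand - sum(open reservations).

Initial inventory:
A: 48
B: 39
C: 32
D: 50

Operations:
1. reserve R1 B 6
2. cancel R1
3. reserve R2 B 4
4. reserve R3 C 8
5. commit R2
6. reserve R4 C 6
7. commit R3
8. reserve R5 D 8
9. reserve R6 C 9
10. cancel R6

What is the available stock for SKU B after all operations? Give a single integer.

Answer: 35

Derivation:
Step 1: reserve R1 B 6 -> on_hand[A=48 B=39 C=32 D=50] avail[A=48 B=33 C=32 D=50] open={R1}
Step 2: cancel R1 -> on_hand[A=48 B=39 C=32 D=50] avail[A=48 B=39 C=32 D=50] open={}
Step 3: reserve R2 B 4 -> on_hand[A=48 B=39 C=32 D=50] avail[A=48 B=35 C=32 D=50] open={R2}
Step 4: reserve R3 C 8 -> on_hand[A=48 B=39 C=32 D=50] avail[A=48 B=35 C=24 D=50] open={R2,R3}
Step 5: commit R2 -> on_hand[A=48 B=35 C=32 D=50] avail[A=48 B=35 C=24 D=50] open={R3}
Step 6: reserve R4 C 6 -> on_hand[A=48 B=35 C=32 D=50] avail[A=48 B=35 C=18 D=50] open={R3,R4}
Step 7: commit R3 -> on_hand[A=48 B=35 C=24 D=50] avail[A=48 B=35 C=18 D=50] open={R4}
Step 8: reserve R5 D 8 -> on_hand[A=48 B=35 C=24 D=50] avail[A=48 B=35 C=18 D=42] open={R4,R5}
Step 9: reserve R6 C 9 -> on_hand[A=48 B=35 C=24 D=50] avail[A=48 B=35 C=9 D=42] open={R4,R5,R6}
Step 10: cancel R6 -> on_hand[A=48 B=35 C=24 D=50] avail[A=48 B=35 C=18 D=42] open={R4,R5}
Final available[B] = 35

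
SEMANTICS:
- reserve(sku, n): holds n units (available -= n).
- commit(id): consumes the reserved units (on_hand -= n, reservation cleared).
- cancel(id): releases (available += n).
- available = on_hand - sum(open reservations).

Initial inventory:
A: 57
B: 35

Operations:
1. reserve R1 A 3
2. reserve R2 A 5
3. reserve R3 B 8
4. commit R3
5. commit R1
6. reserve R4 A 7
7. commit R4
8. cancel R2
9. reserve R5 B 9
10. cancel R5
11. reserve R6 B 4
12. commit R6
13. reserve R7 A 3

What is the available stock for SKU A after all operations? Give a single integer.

Answer: 44

Derivation:
Step 1: reserve R1 A 3 -> on_hand[A=57 B=35] avail[A=54 B=35] open={R1}
Step 2: reserve R2 A 5 -> on_hand[A=57 B=35] avail[A=49 B=35] open={R1,R2}
Step 3: reserve R3 B 8 -> on_hand[A=57 B=35] avail[A=49 B=27] open={R1,R2,R3}
Step 4: commit R3 -> on_hand[A=57 B=27] avail[A=49 B=27] open={R1,R2}
Step 5: commit R1 -> on_hand[A=54 B=27] avail[A=49 B=27] open={R2}
Step 6: reserve R4 A 7 -> on_hand[A=54 B=27] avail[A=42 B=27] open={R2,R4}
Step 7: commit R4 -> on_hand[A=47 B=27] avail[A=42 B=27] open={R2}
Step 8: cancel R2 -> on_hand[A=47 B=27] avail[A=47 B=27] open={}
Step 9: reserve R5 B 9 -> on_hand[A=47 B=27] avail[A=47 B=18] open={R5}
Step 10: cancel R5 -> on_hand[A=47 B=27] avail[A=47 B=27] open={}
Step 11: reserve R6 B 4 -> on_hand[A=47 B=27] avail[A=47 B=23] open={R6}
Step 12: commit R6 -> on_hand[A=47 B=23] avail[A=47 B=23] open={}
Step 13: reserve R7 A 3 -> on_hand[A=47 B=23] avail[A=44 B=23] open={R7}
Final available[A] = 44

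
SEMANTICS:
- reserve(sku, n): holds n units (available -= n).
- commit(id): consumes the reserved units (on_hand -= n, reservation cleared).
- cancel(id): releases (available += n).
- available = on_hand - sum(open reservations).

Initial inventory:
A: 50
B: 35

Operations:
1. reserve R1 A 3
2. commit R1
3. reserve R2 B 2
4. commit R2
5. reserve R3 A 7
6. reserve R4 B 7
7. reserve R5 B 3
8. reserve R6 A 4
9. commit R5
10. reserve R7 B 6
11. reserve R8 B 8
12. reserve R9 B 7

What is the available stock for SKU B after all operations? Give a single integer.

Step 1: reserve R1 A 3 -> on_hand[A=50 B=35] avail[A=47 B=35] open={R1}
Step 2: commit R1 -> on_hand[A=47 B=35] avail[A=47 B=35] open={}
Step 3: reserve R2 B 2 -> on_hand[A=47 B=35] avail[A=47 B=33] open={R2}
Step 4: commit R2 -> on_hand[A=47 B=33] avail[A=47 B=33] open={}
Step 5: reserve R3 A 7 -> on_hand[A=47 B=33] avail[A=40 B=33] open={R3}
Step 6: reserve R4 B 7 -> on_hand[A=47 B=33] avail[A=40 B=26] open={R3,R4}
Step 7: reserve R5 B 3 -> on_hand[A=47 B=33] avail[A=40 B=23] open={R3,R4,R5}
Step 8: reserve R6 A 4 -> on_hand[A=47 B=33] avail[A=36 B=23] open={R3,R4,R5,R6}
Step 9: commit R5 -> on_hand[A=47 B=30] avail[A=36 B=23] open={R3,R4,R6}
Step 10: reserve R7 B 6 -> on_hand[A=47 B=30] avail[A=36 B=17] open={R3,R4,R6,R7}
Step 11: reserve R8 B 8 -> on_hand[A=47 B=30] avail[A=36 B=9] open={R3,R4,R6,R7,R8}
Step 12: reserve R9 B 7 -> on_hand[A=47 B=30] avail[A=36 B=2] open={R3,R4,R6,R7,R8,R9}
Final available[B] = 2

Answer: 2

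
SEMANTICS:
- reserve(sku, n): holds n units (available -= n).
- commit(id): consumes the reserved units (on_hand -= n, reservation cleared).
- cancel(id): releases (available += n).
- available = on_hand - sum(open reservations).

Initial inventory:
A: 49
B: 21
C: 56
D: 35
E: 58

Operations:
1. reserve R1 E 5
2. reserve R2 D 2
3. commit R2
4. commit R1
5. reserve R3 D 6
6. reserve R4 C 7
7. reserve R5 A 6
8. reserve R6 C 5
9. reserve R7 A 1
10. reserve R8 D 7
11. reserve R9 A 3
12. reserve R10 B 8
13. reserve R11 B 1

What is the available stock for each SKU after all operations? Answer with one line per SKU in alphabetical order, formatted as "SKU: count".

Step 1: reserve R1 E 5 -> on_hand[A=49 B=21 C=56 D=35 E=58] avail[A=49 B=21 C=56 D=35 E=53] open={R1}
Step 2: reserve R2 D 2 -> on_hand[A=49 B=21 C=56 D=35 E=58] avail[A=49 B=21 C=56 D=33 E=53] open={R1,R2}
Step 3: commit R2 -> on_hand[A=49 B=21 C=56 D=33 E=58] avail[A=49 B=21 C=56 D=33 E=53] open={R1}
Step 4: commit R1 -> on_hand[A=49 B=21 C=56 D=33 E=53] avail[A=49 B=21 C=56 D=33 E=53] open={}
Step 5: reserve R3 D 6 -> on_hand[A=49 B=21 C=56 D=33 E=53] avail[A=49 B=21 C=56 D=27 E=53] open={R3}
Step 6: reserve R4 C 7 -> on_hand[A=49 B=21 C=56 D=33 E=53] avail[A=49 B=21 C=49 D=27 E=53] open={R3,R4}
Step 7: reserve R5 A 6 -> on_hand[A=49 B=21 C=56 D=33 E=53] avail[A=43 B=21 C=49 D=27 E=53] open={R3,R4,R5}
Step 8: reserve R6 C 5 -> on_hand[A=49 B=21 C=56 D=33 E=53] avail[A=43 B=21 C=44 D=27 E=53] open={R3,R4,R5,R6}
Step 9: reserve R7 A 1 -> on_hand[A=49 B=21 C=56 D=33 E=53] avail[A=42 B=21 C=44 D=27 E=53] open={R3,R4,R5,R6,R7}
Step 10: reserve R8 D 7 -> on_hand[A=49 B=21 C=56 D=33 E=53] avail[A=42 B=21 C=44 D=20 E=53] open={R3,R4,R5,R6,R7,R8}
Step 11: reserve R9 A 3 -> on_hand[A=49 B=21 C=56 D=33 E=53] avail[A=39 B=21 C=44 D=20 E=53] open={R3,R4,R5,R6,R7,R8,R9}
Step 12: reserve R10 B 8 -> on_hand[A=49 B=21 C=56 D=33 E=53] avail[A=39 B=13 C=44 D=20 E=53] open={R10,R3,R4,R5,R6,R7,R8,R9}
Step 13: reserve R11 B 1 -> on_hand[A=49 B=21 C=56 D=33 E=53] avail[A=39 B=12 C=44 D=20 E=53] open={R10,R11,R3,R4,R5,R6,R7,R8,R9}

Answer: A: 39
B: 12
C: 44
D: 20
E: 53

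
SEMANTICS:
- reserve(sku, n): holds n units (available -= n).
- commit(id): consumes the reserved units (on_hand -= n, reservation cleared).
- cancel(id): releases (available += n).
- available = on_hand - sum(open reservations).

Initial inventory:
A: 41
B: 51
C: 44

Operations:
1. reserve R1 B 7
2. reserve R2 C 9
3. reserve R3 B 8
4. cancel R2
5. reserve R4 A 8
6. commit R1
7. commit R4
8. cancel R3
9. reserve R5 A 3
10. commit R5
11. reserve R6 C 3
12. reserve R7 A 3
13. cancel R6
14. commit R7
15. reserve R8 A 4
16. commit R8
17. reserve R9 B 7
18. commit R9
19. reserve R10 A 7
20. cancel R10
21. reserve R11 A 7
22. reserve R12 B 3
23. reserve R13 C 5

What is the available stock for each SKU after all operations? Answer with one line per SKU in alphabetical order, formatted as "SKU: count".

Answer: A: 16
B: 34
C: 39

Derivation:
Step 1: reserve R1 B 7 -> on_hand[A=41 B=51 C=44] avail[A=41 B=44 C=44] open={R1}
Step 2: reserve R2 C 9 -> on_hand[A=41 B=51 C=44] avail[A=41 B=44 C=35] open={R1,R2}
Step 3: reserve R3 B 8 -> on_hand[A=41 B=51 C=44] avail[A=41 B=36 C=35] open={R1,R2,R3}
Step 4: cancel R2 -> on_hand[A=41 B=51 C=44] avail[A=41 B=36 C=44] open={R1,R3}
Step 5: reserve R4 A 8 -> on_hand[A=41 B=51 C=44] avail[A=33 B=36 C=44] open={R1,R3,R4}
Step 6: commit R1 -> on_hand[A=41 B=44 C=44] avail[A=33 B=36 C=44] open={R3,R4}
Step 7: commit R4 -> on_hand[A=33 B=44 C=44] avail[A=33 B=36 C=44] open={R3}
Step 8: cancel R3 -> on_hand[A=33 B=44 C=44] avail[A=33 B=44 C=44] open={}
Step 9: reserve R5 A 3 -> on_hand[A=33 B=44 C=44] avail[A=30 B=44 C=44] open={R5}
Step 10: commit R5 -> on_hand[A=30 B=44 C=44] avail[A=30 B=44 C=44] open={}
Step 11: reserve R6 C 3 -> on_hand[A=30 B=44 C=44] avail[A=30 B=44 C=41] open={R6}
Step 12: reserve R7 A 3 -> on_hand[A=30 B=44 C=44] avail[A=27 B=44 C=41] open={R6,R7}
Step 13: cancel R6 -> on_hand[A=30 B=44 C=44] avail[A=27 B=44 C=44] open={R7}
Step 14: commit R7 -> on_hand[A=27 B=44 C=44] avail[A=27 B=44 C=44] open={}
Step 15: reserve R8 A 4 -> on_hand[A=27 B=44 C=44] avail[A=23 B=44 C=44] open={R8}
Step 16: commit R8 -> on_hand[A=23 B=44 C=44] avail[A=23 B=44 C=44] open={}
Step 17: reserve R9 B 7 -> on_hand[A=23 B=44 C=44] avail[A=23 B=37 C=44] open={R9}
Step 18: commit R9 -> on_hand[A=23 B=37 C=44] avail[A=23 B=37 C=44] open={}
Step 19: reserve R10 A 7 -> on_hand[A=23 B=37 C=44] avail[A=16 B=37 C=44] open={R10}
Step 20: cancel R10 -> on_hand[A=23 B=37 C=44] avail[A=23 B=37 C=44] open={}
Step 21: reserve R11 A 7 -> on_hand[A=23 B=37 C=44] avail[A=16 B=37 C=44] open={R11}
Step 22: reserve R12 B 3 -> on_hand[A=23 B=37 C=44] avail[A=16 B=34 C=44] open={R11,R12}
Step 23: reserve R13 C 5 -> on_hand[A=23 B=37 C=44] avail[A=16 B=34 C=39] open={R11,R12,R13}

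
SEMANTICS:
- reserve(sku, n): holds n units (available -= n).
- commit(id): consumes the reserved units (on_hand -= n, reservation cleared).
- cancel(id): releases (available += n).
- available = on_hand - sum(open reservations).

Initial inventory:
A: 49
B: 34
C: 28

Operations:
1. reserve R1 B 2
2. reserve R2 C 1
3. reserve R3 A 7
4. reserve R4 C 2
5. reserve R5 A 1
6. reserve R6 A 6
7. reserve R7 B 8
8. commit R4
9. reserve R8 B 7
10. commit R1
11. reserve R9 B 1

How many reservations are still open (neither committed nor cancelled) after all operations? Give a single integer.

Answer: 7

Derivation:
Step 1: reserve R1 B 2 -> on_hand[A=49 B=34 C=28] avail[A=49 B=32 C=28] open={R1}
Step 2: reserve R2 C 1 -> on_hand[A=49 B=34 C=28] avail[A=49 B=32 C=27] open={R1,R2}
Step 3: reserve R3 A 7 -> on_hand[A=49 B=34 C=28] avail[A=42 B=32 C=27] open={R1,R2,R3}
Step 4: reserve R4 C 2 -> on_hand[A=49 B=34 C=28] avail[A=42 B=32 C=25] open={R1,R2,R3,R4}
Step 5: reserve R5 A 1 -> on_hand[A=49 B=34 C=28] avail[A=41 B=32 C=25] open={R1,R2,R3,R4,R5}
Step 6: reserve R6 A 6 -> on_hand[A=49 B=34 C=28] avail[A=35 B=32 C=25] open={R1,R2,R3,R4,R5,R6}
Step 7: reserve R7 B 8 -> on_hand[A=49 B=34 C=28] avail[A=35 B=24 C=25] open={R1,R2,R3,R4,R5,R6,R7}
Step 8: commit R4 -> on_hand[A=49 B=34 C=26] avail[A=35 B=24 C=25] open={R1,R2,R3,R5,R6,R7}
Step 9: reserve R8 B 7 -> on_hand[A=49 B=34 C=26] avail[A=35 B=17 C=25] open={R1,R2,R3,R5,R6,R7,R8}
Step 10: commit R1 -> on_hand[A=49 B=32 C=26] avail[A=35 B=17 C=25] open={R2,R3,R5,R6,R7,R8}
Step 11: reserve R9 B 1 -> on_hand[A=49 B=32 C=26] avail[A=35 B=16 C=25] open={R2,R3,R5,R6,R7,R8,R9}
Open reservations: ['R2', 'R3', 'R5', 'R6', 'R7', 'R8', 'R9'] -> 7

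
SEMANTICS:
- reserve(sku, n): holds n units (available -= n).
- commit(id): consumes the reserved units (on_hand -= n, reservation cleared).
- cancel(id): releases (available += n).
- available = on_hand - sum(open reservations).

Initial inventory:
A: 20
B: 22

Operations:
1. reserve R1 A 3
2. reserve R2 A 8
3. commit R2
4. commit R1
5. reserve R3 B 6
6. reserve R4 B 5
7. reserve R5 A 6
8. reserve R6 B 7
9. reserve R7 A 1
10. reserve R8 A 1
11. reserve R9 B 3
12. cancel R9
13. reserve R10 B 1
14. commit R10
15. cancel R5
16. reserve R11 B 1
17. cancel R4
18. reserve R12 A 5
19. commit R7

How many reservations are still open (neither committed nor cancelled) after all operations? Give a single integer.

Answer: 5

Derivation:
Step 1: reserve R1 A 3 -> on_hand[A=20 B=22] avail[A=17 B=22] open={R1}
Step 2: reserve R2 A 8 -> on_hand[A=20 B=22] avail[A=9 B=22] open={R1,R2}
Step 3: commit R2 -> on_hand[A=12 B=22] avail[A=9 B=22] open={R1}
Step 4: commit R1 -> on_hand[A=9 B=22] avail[A=9 B=22] open={}
Step 5: reserve R3 B 6 -> on_hand[A=9 B=22] avail[A=9 B=16] open={R3}
Step 6: reserve R4 B 5 -> on_hand[A=9 B=22] avail[A=9 B=11] open={R3,R4}
Step 7: reserve R5 A 6 -> on_hand[A=9 B=22] avail[A=3 B=11] open={R3,R4,R5}
Step 8: reserve R6 B 7 -> on_hand[A=9 B=22] avail[A=3 B=4] open={R3,R4,R5,R6}
Step 9: reserve R7 A 1 -> on_hand[A=9 B=22] avail[A=2 B=4] open={R3,R4,R5,R6,R7}
Step 10: reserve R8 A 1 -> on_hand[A=9 B=22] avail[A=1 B=4] open={R3,R4,R5,R6,R7,R8}
Step 11: reserve R9 B 3 -> on_hand[A=9 B=22] avail[A=1 B=1] open={R3,R4,R5,R6,R7,R8,R9}
Step 12: cancel R9 -> on_hand[A=9 B=22] avail[A=1 B=4] open={R3,R4,R5,R6,R7,R8}
Step 13: reserve R10 B 1 -> on_hand[A=9 B=22] avail[A=1 B=3] open={R10,R3,R4,R5,R6,R7,R8}
Step 14: commit R10 -> on_hand[A=9 B=21] avail[A=1 B=3] open={R3,R4,R5,R6,R7,R8}
Step 15: cancel R5 -> on_hand[A=9 B=21] avail[A=7 B=3] open={R3,R4,R6,R7,R8}
Step 16: reserve R11 B 1 -> on_hand[A=9 B=21] avail[A=7 B=2] open={R11,R3,R4,R6,R7,R8}
Step 17: cancel R4 -> on_hand[A=9 B=21] avail[A=7 B=7] open={R11,R3,R6,R7,R8}
Step 18: reserve R12 A 5 -> on_hand[A=9 B=21] avail[A=2 B=7] open={R11,R12,R3,R6,R7,R8}
Step 19: commit R7 -> on_hand[A=8 B=21] avail[A=2 B=7] open={R11,R12,R3,R6,R8}
Open reservations: ['R11', 'R12', 'R3', 'R6', 'R8'] -> 5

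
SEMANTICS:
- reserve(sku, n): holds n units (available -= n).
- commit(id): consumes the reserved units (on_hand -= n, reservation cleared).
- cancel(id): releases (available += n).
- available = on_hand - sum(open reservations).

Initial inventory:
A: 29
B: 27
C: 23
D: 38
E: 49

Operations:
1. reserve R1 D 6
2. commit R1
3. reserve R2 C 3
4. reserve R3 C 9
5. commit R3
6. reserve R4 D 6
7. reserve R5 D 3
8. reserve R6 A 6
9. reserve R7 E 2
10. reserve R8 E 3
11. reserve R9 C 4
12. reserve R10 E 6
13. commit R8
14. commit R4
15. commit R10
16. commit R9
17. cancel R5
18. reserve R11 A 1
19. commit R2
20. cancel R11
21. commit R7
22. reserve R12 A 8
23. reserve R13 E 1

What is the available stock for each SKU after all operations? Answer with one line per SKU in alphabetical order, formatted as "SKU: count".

Step 1: reserve R1 D 6 -> on_hand[A=29 B=27 C=23 D=38 E=49] avail[A=29 B=27 C=23 D=32 E=49] open={R1}
Step 2: commit R1 -> on_hand[A=29 B=27 C=23 D=32 E=49] avail[A=29 B=27 C=23 D=32 E=49] open={}
Step 3: reserve R2 C 3 -> on_hand[A=29 B=27 C=23 D=32 E=49] avail[A=29 B=27 C=20 D=32 E=49] open={R2}
Step 4: reserve R3 C 9 -> on_hand[A=29 B=27 C=23 D=32 E=49] avail[A=29 B=27 C=11 D=32 E=49] open={R2,R3}
Step 5: commit R3 -> on_hand[A=29 B=27 C=14 D=32 E=49] avail[A=29 B=27 C=11 D=32 E=49] open={R2}
Step 6: reserve R4 D 6 -> on_hand[A=29 B=27 C=14 D=32 E=49] avail[A=29 B=27 C=11 D=26 E=49] open={R2,R4}
Step 7: reserve R5 D 3 -> on_hand[A=29 B=27 C=14 D=32 E=49] avail[A=29 B=27 C=11 D=23 E=49] open={R2,R4,R5}
Step 8: reserve R6 A 6 -> on_hand[A=29 B=27 C=14 D=32 E=49] avail[A=23 B=27 C=11 D=23 E=49] open={R2,R4,R5,R6}
Step 9: reserve R7 E 2 -> on_hand[A=29 B=27 C=14 D=32 E=49] avail[A=23 B=27 C=11 D=23 E=47] open={R2,R4,R5,R6,R7}
Step 10: reserve R8 E 3 -> on_hand[A=29 B=27 C=14 D=32 E=49] avail[A=23 B=27 C=11 D=23 E=44] open={R2,R4,R5,R6,R7,R8}
Step 11: reserve R9 C 4 -> on_hand[A=29 B=27 C=14 D=32 E=49] avail[A=23 B=27 C=7 D=23 E=44] open={R2,R4,R5,R6,R7,R8,R9}
Step 12: reserve R10 E 6 -> on_hand[A=29 B=27 C=14 D=32 E=49] avail[A=23 B=27 C=7 D=23 E=38] open={R10,R2,R4,R5,R6,R7,R8,R9}
Step 13: commit R8 -> on_hand[A=29 B=27 C=14 D=32 E=46] avail[A=23 B=27 C=7 D=23 E=38] open={R10,R2,R4,R5,R6,R7,R9}
Step 14: commit R4 -> on_hand[A=29 B=27 C=14 D=26 E=46] avail[A=23 B=27 C=7 D=23 E=38] open={R10,R2,R5,R6,R7,R9}
Step 15: commit R10 -> on_hand[A=29 B=27 C=14 D=26 E=40] avail[A=23 B=27 C=7 D=23 E=38] open={R2,R5,R6,R7,R9}
Step 16: commit R9 -> on_hand[A=29 B=27 C=10 D=26 E=40] avail[A=23 B=27 C=7 D=23 E=38] open={R2,R5,R6,R7}
Step 17: cancel R5 -> on_hand[A=29 B=27 C=10 D=26 E=40] avail[A=23 B=27 C=7 D=26 E=38] open={R2,R6,R7}
Step 18: reserve R11 A 1 -> on_hand[A=29 B=27 C=10 D=26 E=40] avail[A=22 B=27 C=7 D=26 E=38] open={R11,R2,R6,R7}
Step 19: commit R2 -> on_hand[A=29 B=27 C=7 D=26 E=40] avail[A=22 B=27 C=7 D=26 E=38] open={R11,R6,R7}
Step 20: cancel R11 -> on_hand[A=29 B=27 C=7 D=26 E=40] avail[A=23 B=27 C=7 D=26 E=38] open={R6,R7}
Step 21: commit R7 -> on_hand[A=29 B=27 C=7 D=26 E=38] avail[A=23 B=27 C=7 D=26 E=38] open={R6}
Step 22: reserve R12 A 8 -> on_hand[A=29 B=27 C=7 D=26 E=38] avail[A=15 B=27 C=7 D=26 E=38] open={R12,R6}
Step 23: reserve R13 E 1 -> on_hand[A=29 B=27 C=7 D=26 E=38] avail[A=15 B=27 C=7 D=26 E=37] open={R12,R13,R6}

Answer: A: 15
B: 27
C: 7
D: 26
E: 37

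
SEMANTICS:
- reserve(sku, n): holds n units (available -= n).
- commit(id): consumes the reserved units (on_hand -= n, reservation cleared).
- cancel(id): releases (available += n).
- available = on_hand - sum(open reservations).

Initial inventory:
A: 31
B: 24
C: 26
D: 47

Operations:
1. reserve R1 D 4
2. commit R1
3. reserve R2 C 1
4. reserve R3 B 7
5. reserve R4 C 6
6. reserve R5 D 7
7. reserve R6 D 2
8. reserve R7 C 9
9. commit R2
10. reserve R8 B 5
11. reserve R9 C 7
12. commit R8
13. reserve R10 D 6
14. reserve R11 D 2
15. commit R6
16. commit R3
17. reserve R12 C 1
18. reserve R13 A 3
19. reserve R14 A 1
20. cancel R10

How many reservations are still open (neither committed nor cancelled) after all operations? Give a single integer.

Step 1: reserve R1 D 4 -> on_hand[A=31 B=24 C=26 D=47] avail[A=31 B=24 C=26 D=43] open={R1}
Step 2: commit R1 -> on_hand[A=31 B=24 C=26 D=43] avail[A=31 B=24 C=26 D=43] open={}
Step 3: reserve R2 C 1 -> on_hand[A=31 B=24 C=26 D=43] avail[A=31 B=24 C=25 D=43] open={R2}
Step 4: reserve R3 B 7 -> on_hand[A=31 B=24 C=26 D=43] avail[A=31 B=17 C=25 D=43] open={R2,R3}
Step 5: reserve R4 C 6 -> on_hand[A=31 B=24 C=26 D=43] avail[A=31 B=17 C=19 D=43] open={R2,R3,R4}
Step 6: reserve R5 D 7 -> on_hand[A=31 B=24 C=26 D=43] avail[A=31 B=17 C=19 D=36] open={R2,R3,R4,R5}
Step 7: reserve R6 D 2 -> on_hand[A=31 B=24 C=26 D=43] avail[A=31 B=17 C=19 D=34] open={R2,R3,R4,R5,R6}
Step 8: reserve R7 C 9 -> on_hand[A=31 B=24 C=26 D=43] avail[A=31 B=17 C=10 D=34] open={R2,R3,R4,R5,R6,R7}
Step 9: commit R2 -> on_hand[A=31 B=24 C=25 D=43] avail[A=31 B=17 C=10 D=34] open={R3,R4,R5,R6,R7}
Step 10: reserve R8 B 5 -> on_hand[A=31 B=24 C=25 D=43] avail[A=31 B=12 C=10 D=34] open={R3,R4,R5,R6,R7,R8}
Step 11: reserve R9 C 7 -> on_hand[A=31 B=24 C=25 D=43] avail[A=31 B=12 C=3 D=34] open={R3,R4,R5,R6,R7,R8,R9}
Step 12: commit R8 -> on_hand[A=31 B=19 C=25 D=43] avail[A=31 B=12 C=3 D=34] open={R3,R4,R5,R6,R7,R9}
Step 13: reserve R10 D 6 -> on_hand[A=31 B=19 C=25 D=43] avail[A=31 B=12 C=3 D=28] open={R10,R3,R4,R5,R6,R7,R9}
Step 14: reserve R11 D 2 -> on_hand[A=31 B=19 C=25 D=43] avail[A=31 B=12 C=3 D=26] open={R10,R11,R3,R4,R5,R6,R7,R9}
Step 15: commit R6 -> on_hand[A=31 B=19 C=25 D=41] avail[A=31 B=12 C=3 D=26] open={R10,R11,R3,R4,R5,R7,R9}
Step 16: commit R3 -> on_hand[A=31 B=12 C=25 D=41] avail[A=31 B=12 C=3 D=26] open={R10,R11,R4,R5,R7,R9}
Step 17: reserve R12 C 1 -> on_hand[A=31 B=12 C=25 D=41] avail[A=31 B=12 C=2 D=26] open={R10,R11,R12,R4,R5,R7,R9}
Step 18: reserve R13 A 3 -> on_hand[A=31 B=12 C=25 D=41] avail[A=28 B=12 C=2 D=26] open={R10,R11,R12,R13,R4,R5,R7,R9}
Step 19: reserve R14 A 1 -> on_hand[A=31 B=12 C=25 D=41] avail[A=27 B=12 C=2 D=26] open={R10,R11,R12,R13,R14,R4,R5,R7,R9}
Step 20: cancel R10 -> on_hand[A=31 B=12 C=25 D=41] avail[A=27 B=12 C=2 D=32] open={R11,R12,R13,R14,R4,R5,R7,R9}
Open reservations: ['R11', 'R12', 'R13', 'R14', 'R4', 'R5', 'R7', 'R9'] -> 8

Answer: 8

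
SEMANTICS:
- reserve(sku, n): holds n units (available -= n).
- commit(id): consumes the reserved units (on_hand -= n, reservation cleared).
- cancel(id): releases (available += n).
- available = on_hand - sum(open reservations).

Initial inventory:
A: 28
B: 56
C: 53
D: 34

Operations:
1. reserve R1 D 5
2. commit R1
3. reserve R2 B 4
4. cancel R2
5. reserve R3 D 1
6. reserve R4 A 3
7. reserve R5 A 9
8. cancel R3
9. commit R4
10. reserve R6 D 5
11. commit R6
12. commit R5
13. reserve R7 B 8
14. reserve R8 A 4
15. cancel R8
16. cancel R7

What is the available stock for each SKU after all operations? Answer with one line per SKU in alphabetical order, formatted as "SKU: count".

Step 1: reserve R1 D 5 -> on_hand[A=28 B=56 C=53 D=34] avail[A=28 B=56 C=53 D=29] open={R1}
Step 2: commit R1 -> on_hand[A=28 B=56 C=53 D=29] avail[A=28 B=56 C=53 D=29] open={}
Step 3: reserve R2 B 4 -> on_hand[A=28 B=56 C=53 D=29] avail[A=28 B=52 C=53 D=29] open={R2}
Step 4: cancel R2 -> on_hand[A=28 B=56 C=53 D=29] avail[A=28 B=56 C=53 D=29] open={}
Step 5: reserve R3 D 1 -> on_hand[A=28 B=56 C=53 D=29] avail[A=28 B=56 C=53 D=28] open={R3}
Step 6: reserve R4 A 3 -> on_hand[A=28 B=56 C=53 D=29] avail[A=25 B=56 C=53 D=28] open={R3,R4}
Step 7: reserve R5 A 9 -> on_hand[A=28 B=56 C=53 D=29] avail[A=16 B=56 C=53 D=28] open={R3,R4,R5}
Step 8: cancel R3 -> on_hand[A=28 B=56 C=53 D=29] avail[A=16 B=56 C=53 D=29] open={R4,R5}
Step 9: commit R4 -> on_hand[A=25 B=56 C=53 D=29] avail[A=16 B=56 C=53 D=29] open={R5}
Step 10: reserve R6 D 5 -> on_hand[A=25 B=56 C=53 D=29] avail[A=16 B=56 C=53 D=24] open={R5,R6}
Step 11: commit R6 -> on_hand[A=25 B=56 C=53 D=24] avail[A=16 B=56 C=53 D=24] open={R5}
Step 12: commit R5 -> on_hand[A=16 B=56 C=53 D=24] avail[A=16 B=56 C=53 D=24] open={}
Step 13: reserve R7 B 8 -> on_hand[A=16 B=56 C=53 D=24] avail[A=16 B=48 C=53 D=24] open={R7}
Step 14: reserve R8 A 4 -> on_hand[A=16 B=56 C=53 D=24] avail[A=12 B=48 C=53 D=24] open={R7,R8}
Step 15: cancel R8 -> on_hand[A=16 B=56 C=53 D=24] avail[A=16 B=48 C=53 D=24] open={R7}
Step 16: cancel R7 -> on_hand[A=16 B=56 C=53 D=24] avail[A=16 B=56 C=53 D=24] open={}

Answer: A: 16
B: 56
C: 53
D: 24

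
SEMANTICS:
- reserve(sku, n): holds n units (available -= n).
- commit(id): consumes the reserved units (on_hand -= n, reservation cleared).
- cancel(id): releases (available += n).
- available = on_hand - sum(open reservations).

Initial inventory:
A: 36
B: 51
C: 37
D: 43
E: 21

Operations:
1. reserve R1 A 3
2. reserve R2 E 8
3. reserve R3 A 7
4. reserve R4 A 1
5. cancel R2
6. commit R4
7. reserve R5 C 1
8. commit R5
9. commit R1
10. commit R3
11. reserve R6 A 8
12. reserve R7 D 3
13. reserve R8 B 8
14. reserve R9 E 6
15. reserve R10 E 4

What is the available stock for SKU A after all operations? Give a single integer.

Step 1: reserve R1 A 3 -> on_hand[A=36 B=51 C=37 D=43 E=21] avail[A=33 B=51 C=37 D=43 E=21] open={R1}
Step 2: reserve R2 E 8 -> on_hand[A=36 B=51 C=37 D=43 E=21] avail[A=33 B=51 C=37 D=43 E=13] open={R1,R2}
Step 3: reserve R3 A 7 -> on_hand[A=36 B=51 C=37 D=43 E=21] avail[A=26 B=51 C=37 D=43 E=13] open={R1,R2,R3}
Step 4: reserve R4 A 1 -> on_hand[A=36 B=51 C=37 D=43 E=21] avail[A=25 B=51 C=37 D=43 E=13] open={R1,R2,R3,R4}
Step 5: cancel R2 -> on_hand[A=36 B=51 C=37 D=43 E=21] avail[A=25 B=51 C=37 D=43 E=21] open={R1,R3,R4}
Step 6: commit R4 -> on_hand[A=35 B=51 C=37 D=43 E=21] avail[A=25 B=51 C=37 D=43 E=21] open={R1,R3}
Step 7: reserve R5 C 1 -> on_hand[A=35 B=51 C=37 D=43 E=21] avail[A=25 B=51 C=36 D=43 E=21] open={R1,R3,R5}
Step 8: commit R5 -> on_hand[A=35 B=51 C=36 D=43 E=21] avail[A=25 B=51 C=36 D=43 E=21] open={R1,R3}
Step 9: commit R1 -> on_hand[A=32 B=51 C=36 D=43 E=21] avail[A=25 B=51 C=36 D=43 E=21] open={R3}
Step 10: commit R3 -> on_hand[A=25 B=51 C=36 D=43 E=21] avail[A=25 B=51 C=36 D=43 E=21] open={}
Step 11: reserve R6 A 8 -> on_hand[A=25 B=51 C=36 D=43 E=21] avail[A=17 B=51 C=36 D=43 E=21] open={R6}
Step 12: reserve R7 D 3 -> on_hand[A=25 B=51 C=36 D=43 E=21] avail[A=17 B=51 C=36 D=40 E=21] open={R6,R7}
Step 13: reserve R8 B 8 -> on_hand[A=25 B=51 C=36 D=43 E=21] avail[A=17 B=43 C=36 D=40 E=21] open={R6,R7,R8}
Step 14: reserve R9 E 6 -> on_hand[A=25 B=51 C=36 D=43 E=21] avail[A=17 B=43 C=36 D=40 E=15] open={R6,R7,R8,R9}
Step 15: reserve R10 E 4 -> on_hand[A=25 B=51 C=36 D=43 E=21] avail[A=17 B=43 C=36 D=40 E=11] open={R10,R6,R7,R8,R9}
Final available[A] = 17

Answer: 17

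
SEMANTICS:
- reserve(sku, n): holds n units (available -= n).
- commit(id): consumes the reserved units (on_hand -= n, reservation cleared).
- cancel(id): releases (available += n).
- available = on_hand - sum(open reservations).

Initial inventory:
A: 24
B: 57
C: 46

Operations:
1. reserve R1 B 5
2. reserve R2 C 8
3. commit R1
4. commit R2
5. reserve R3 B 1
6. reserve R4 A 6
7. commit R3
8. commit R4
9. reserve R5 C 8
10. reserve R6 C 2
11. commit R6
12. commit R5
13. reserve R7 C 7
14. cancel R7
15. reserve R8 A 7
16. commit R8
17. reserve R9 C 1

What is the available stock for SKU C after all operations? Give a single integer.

Step 1: reserve R1 B 5 -> on_hand[A=24 B=57 C=46] avail[A=24 B=52 C=46] open={R1}
Step 2: reserve R2 C 8 -> on_hand[A=24 B=57 C=46] avail[A=24 B=52 C=38] open={R1,R2}
Step 3: commit R1 -> on_hand[A=24 B=52 C=46] avail[A=24 B=52 C=38] open={R2}
Step 4: commit R2 -> on_hand[A=24 B=52 C=38] avail[A=24 B=52 C=38] open={}
Step 5: reserve R3 B 1 -> on_hand[A=24 B=52 C=38] avail[A=24 B=51 C=38] open={R3}
Step 6: reserve R4 A 6 -> on_hand[A=24 B=52 C=38] avail[A=18 B=51 C=38] open={R3,R4}
Step 7: commit R3 -> on_hand[A=24 B=51 C=38] avail[A=18 B=51 C=38] open={R4}
Step 8: commit R4 -> on_hand[A=18 B=51 C=38] avail[A=18 B=51 C=38] open={}
Step 9: reserve R5 C 8 -> on_hand[A=18 B=51 C=38] avail[A=18 B=51 C=30] open={R5}
Step 10: reserve R6 C 2 -> on_hand[A=18 B=51 C=38] avail[A=18 B=51 C=28] open={R5,R6}
Step 11: commit R6 -> on_hand[A=18 B=51 C=36] avail[A=18 B=51 C=28] open={R5}
Step 12: commit R5 -> on_hand[A=18 B=51 C=28] avail[A=18 B=51 C=28] open={}
Step 13: reserve R7 C 7 -> on_hand[A=18 B=51 C=28] avail[A=18 B=51 C=21] open={R7}
Step 14: cancel R7 -> on_hand[A=18 B=51 C=28] avail[A=18 B=51 C=28] open={}
Step 15: reserve R8 A 7 -> on_hand[A=18 B=51 C=28] avail[A=11 B=51 C=28] open={R8}
Step 16: commit R8 -> on_hand[A=11 B=51 C=28] avail[A=11 B=51 C=28] open={}
Step 17: reserve R9 C 1 -> on_hand[A=11 B=51 C=28] avail[A=11 B=51 C=27] open={R9}
Final available[C] = 27

Answer: 27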